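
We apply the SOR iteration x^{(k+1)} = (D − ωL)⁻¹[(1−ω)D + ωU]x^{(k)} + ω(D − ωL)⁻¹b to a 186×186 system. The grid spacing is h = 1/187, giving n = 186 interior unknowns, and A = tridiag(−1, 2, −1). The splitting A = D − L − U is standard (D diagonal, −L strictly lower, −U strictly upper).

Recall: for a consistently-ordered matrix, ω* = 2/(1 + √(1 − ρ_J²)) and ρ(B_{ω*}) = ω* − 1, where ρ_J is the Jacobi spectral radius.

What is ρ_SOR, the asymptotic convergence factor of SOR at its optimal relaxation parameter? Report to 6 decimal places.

ρ_SOR = 0.966957

[ρ_J] n=186: ρ(B_J) = cos(π/(n+1)) = cos(π/187) = 0.999859.
root = sin(π/187) = 0.0167992  (since 1−cos² = sin²).
[ω*] 2 ÷ (1 + 0.0167992) = 2 ÷ 1.0167992 = 1.966957.
ρ(B_{ω*}) = ω*−1 = 0.966957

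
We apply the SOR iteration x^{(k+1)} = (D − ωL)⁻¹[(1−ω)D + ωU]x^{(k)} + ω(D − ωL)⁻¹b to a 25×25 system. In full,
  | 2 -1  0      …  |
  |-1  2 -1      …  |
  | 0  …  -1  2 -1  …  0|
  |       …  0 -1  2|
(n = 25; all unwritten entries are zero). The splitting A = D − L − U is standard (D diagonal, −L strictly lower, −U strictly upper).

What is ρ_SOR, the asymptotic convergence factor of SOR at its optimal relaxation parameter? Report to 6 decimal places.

ρ_SOR = 0.784859

spectrum of D⁻¹(L+U) = {cos(kπ/26) : 1≤k≤25}; ρ_J = cos(π/26) = 0.992709.
1 − cos²(π/26) = sin²(π/26) ⇒ √(1−ρ_J²) = sin(π/26) = 0.1205367.
[ω*] 2 ÷ (1 + 0.1205367) = 2 ÷ 1.1205367 = 1.784859.
[ρ_SOR] ω* − 1 = 0.784859.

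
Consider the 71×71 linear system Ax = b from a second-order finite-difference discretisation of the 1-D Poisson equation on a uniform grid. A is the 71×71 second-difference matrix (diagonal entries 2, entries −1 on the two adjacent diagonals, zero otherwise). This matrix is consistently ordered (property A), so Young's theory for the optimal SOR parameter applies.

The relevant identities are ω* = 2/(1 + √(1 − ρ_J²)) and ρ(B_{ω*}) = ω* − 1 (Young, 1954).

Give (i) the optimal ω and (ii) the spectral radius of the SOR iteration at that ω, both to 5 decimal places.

ρ_J = max_k |cos(kπ/72)| = cos(π/72) = 0.99905
√(1−ρ_J²) simplifies to sin(π/72) = 0.043619.
So ω* = 2/1.043619 = 1.91641 (Young).
Hence ρ(B_{ω*}) = 1.91641 − 1 = 0.91641.

ω* = 1.91641, ρ_SOR = 0.91641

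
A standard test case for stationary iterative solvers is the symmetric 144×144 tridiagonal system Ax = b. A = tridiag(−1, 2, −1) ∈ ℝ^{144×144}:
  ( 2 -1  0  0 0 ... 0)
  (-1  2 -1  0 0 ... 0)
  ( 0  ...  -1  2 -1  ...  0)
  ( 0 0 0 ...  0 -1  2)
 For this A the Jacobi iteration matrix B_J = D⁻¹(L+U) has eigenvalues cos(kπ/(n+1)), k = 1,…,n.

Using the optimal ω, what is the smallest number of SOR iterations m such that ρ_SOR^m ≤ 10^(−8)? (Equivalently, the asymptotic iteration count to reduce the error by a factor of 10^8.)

m = 426

[ρ_J] n=144: ρ(B_J) = cos(π/(n+1)) = cos(π/145) = 0.9997653.
√(1−ρ_J²) simplifies to sin(π/145) = 0.0216645.
ω* = 2 / (1 + 0.0216645) = 2 / 1.0216645 ≈ 1.9575898.
ρ_SOR = ω* − 1 = 1.9575898 − 1 = 0.9575898.
For 8 digits: m = 8·ln10 / (−ln 0.9575898) = 18.4207/0.0433358 = 425.069; round up → m = 426.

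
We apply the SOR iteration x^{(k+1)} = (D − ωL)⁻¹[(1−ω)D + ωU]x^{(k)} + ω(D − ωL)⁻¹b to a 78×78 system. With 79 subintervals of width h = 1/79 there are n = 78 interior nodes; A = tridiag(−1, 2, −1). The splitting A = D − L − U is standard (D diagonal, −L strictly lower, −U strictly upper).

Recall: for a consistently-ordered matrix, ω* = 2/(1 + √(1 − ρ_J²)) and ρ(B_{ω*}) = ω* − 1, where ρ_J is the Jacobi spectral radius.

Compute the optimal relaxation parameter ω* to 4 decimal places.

spectrum of D⁻¹(L+U) = {cos(kπ/79) : 1≤k≤78}; ρ_J = cos(π/79) = 0.9992.
√(1 − cos²(π/79)) = sin(π/79) ≈ 0.03976.
ω* = 2/(1 + 0.03976) = 2/1.03976 = 1.9235.
ρ_SOR = ω* − 1 ≈ 0.9235.

ω* = 1.9235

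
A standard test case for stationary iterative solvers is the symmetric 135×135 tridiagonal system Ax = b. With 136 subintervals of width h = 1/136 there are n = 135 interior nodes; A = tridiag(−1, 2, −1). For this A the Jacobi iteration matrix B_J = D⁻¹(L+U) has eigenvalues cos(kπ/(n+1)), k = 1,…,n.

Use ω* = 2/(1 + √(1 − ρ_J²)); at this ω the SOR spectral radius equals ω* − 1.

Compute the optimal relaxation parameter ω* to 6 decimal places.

spectrum of D⁻¹(L+U) = {cos(kπ/136) : 1≤k≤135}; ρ_J = cos(π/136) = 0.999733.
√(1−ρ_J²) simplifies to sin(π/136) = 0.0230979.
ω* = 2/(1+0.0230979) = 1.954847
At ω = 1.954847 every |λ(B_ω)| = ω−1, so ρ_SOR = 0.954847.

ω* = 1.954847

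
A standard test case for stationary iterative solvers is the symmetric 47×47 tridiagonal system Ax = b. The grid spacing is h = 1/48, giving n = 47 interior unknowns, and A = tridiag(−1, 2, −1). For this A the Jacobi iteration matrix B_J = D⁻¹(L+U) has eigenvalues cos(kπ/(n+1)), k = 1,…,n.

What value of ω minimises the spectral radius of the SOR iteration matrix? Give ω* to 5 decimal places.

[ρ_J] n=47: ρ(B_J) = cos(π/(n+1)) = cos(π/48) = 0.99786.
1 − cos²(π/48) = sin²(π/48) ⇒ √(1−ρ_J²) = sin(π/48) = 0.065403.
ω* = 2 / (1 + 0.065403) = 2 / 1.065403 ≈ 1.87722.
At ω = 1.87722 every |λ(B_ω)| = ω−1, so ρ_SOR = 0.87722.

ω* = 1.87722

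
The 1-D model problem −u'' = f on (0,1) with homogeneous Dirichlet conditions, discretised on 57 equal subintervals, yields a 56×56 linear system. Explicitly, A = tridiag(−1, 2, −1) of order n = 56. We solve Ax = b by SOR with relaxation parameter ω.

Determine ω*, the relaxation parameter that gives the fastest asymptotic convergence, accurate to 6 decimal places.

[ρ_J] n=56: ρ(B_J) = cos(π/(n+1)) = cos(π/57) = 0.998482.
1 − cos²(π/57) = sin²(π/57) ⇒ √(1−ρ_J²) = sin(π/57) = 0.0550878.
[ω*] 2 ÷ (1 + 0.0550878) = 2 ÷ 1.0550878 = 1.895577.
ρ_SOR = ω* − 1 ≈ 0.895577.

ω* = 1.895577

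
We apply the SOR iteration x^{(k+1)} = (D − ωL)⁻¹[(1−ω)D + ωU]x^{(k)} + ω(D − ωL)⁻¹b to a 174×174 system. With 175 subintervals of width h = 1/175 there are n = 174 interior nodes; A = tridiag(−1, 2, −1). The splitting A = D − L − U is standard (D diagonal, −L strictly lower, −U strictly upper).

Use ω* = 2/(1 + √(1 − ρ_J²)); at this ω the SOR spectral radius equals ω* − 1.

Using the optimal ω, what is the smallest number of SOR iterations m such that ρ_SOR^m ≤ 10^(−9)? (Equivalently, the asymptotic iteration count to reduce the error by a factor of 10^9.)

m = 578

B_J for the 174×174 system has eigenvalues cos(kπ/175); ρ_J = cos(π/175) = 0.9998389.
√(1−ρ_J²) = |sin(π/175)| = 0.0179510
Young: ω* = 2/(1+√(1−ρ_J²)) = 2/(1+0.0179510) = 2/1.0179510 = 1.9647311.
At ω = 1.9647311 every |λ(B_ω)| = ω−1, so ρ_SOR = 0.9647311.
For 9 digits: m = 9·ln10 / (−ln 0.9647311) = 20.7233/0.0359059 = 577.156; round up → m = 578.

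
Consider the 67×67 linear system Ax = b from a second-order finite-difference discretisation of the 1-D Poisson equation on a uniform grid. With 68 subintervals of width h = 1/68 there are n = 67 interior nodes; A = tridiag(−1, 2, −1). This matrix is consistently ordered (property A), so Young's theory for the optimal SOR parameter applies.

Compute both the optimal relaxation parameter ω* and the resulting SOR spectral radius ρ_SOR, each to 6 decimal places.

½·tridiag(1,0,1) at n=67: λ_k = cos(kπ/68); max |λ| at k=1 ⇒ ρ_J = cos(π/68) ≈ 0.998933.
√(1−ρ_J²) simplifies to sin(π/68) = 0.0461835.
So ω* = 2/1.0461835 = 1.911711 (Young).
Hence ρ(B_{ω*}) = 1.911711 − 1 = 0.911711.

ω* = 1.911711, ρ_SOR = 0.911711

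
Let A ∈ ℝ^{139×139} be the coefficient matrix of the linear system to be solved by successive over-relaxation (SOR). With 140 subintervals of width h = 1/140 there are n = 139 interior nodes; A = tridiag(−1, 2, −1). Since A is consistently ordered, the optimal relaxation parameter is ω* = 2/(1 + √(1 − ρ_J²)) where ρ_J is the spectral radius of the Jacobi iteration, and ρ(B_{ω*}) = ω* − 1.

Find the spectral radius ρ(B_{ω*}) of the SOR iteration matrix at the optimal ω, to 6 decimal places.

B_J for the 139×139 system has eigenvalues cos(kπ/140); ρ_J = cos(π/140) = 0.999748.
1 − cos²(π/140) = sin²(π/140) ⇒ √(1−ρ_J²) = sin(π/140) = 0.0224381.
ω* = 2/(1+0.0224381) = 1.956109
Hence ρ(B_{ω*}) = 1.956109 − 1 = 0.956109.

ρ_SOR = 0.956109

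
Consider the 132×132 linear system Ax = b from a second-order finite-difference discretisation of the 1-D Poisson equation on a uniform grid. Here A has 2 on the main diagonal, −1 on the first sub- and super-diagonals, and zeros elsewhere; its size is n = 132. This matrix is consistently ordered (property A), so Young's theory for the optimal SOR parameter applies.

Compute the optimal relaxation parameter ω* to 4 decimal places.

ω* = 1.9539

½·tridiag(1,0,1) at n=132: λ_k = cos(kπ/133); max |λ| at k=1 ⇒ ρ_J = cos(π/133) ≈ 0.9997.
1 − cos²(π/133) = sin²(π/133) ⇒ √(1−ρ_J²) = sin(π/133) = 0.02362.
So ω* = 2/1.02362 = 1.9539 (Young).
ρ_SOR = ω* − 1 = 1.9539 − 1 = 0.9539.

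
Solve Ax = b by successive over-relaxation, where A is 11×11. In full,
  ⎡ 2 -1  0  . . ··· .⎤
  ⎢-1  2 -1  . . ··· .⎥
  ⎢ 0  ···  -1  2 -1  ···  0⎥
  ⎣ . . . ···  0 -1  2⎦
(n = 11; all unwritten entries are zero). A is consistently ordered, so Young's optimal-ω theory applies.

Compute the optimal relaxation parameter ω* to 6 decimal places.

ω* = 1.588791

ρ_J = max_k |cos(kπ/12)| = cos(π/12) = 0.965926
root = sin(π/12) = 0.2588190  (since 1−cos² = sin²).
Young: ω* = 2/(1+√(1−ρ_J²)) = 2/(1+0.2588190) = 2/1.2588190 = 1.588791.
ρ(B_{ω*}) = ω*−1 = 0.588791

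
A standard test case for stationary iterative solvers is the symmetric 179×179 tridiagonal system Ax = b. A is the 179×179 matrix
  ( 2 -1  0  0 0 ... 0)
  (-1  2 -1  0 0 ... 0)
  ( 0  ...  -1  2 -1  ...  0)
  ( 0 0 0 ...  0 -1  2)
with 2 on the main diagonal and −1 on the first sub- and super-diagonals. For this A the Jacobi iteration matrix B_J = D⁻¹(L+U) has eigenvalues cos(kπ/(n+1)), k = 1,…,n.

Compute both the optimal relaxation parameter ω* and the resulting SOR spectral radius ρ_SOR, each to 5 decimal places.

ω* = 1.96569, ρ_SOR = 0.96569

With n=179, ρ(Jacobi) = cos(π/180) = 0.99985.
1 − cos²(π/180) = sin²(π/180) ⇒ √(1−ρ_J²) = sin(π/180) = 0.017452.
ω* = 2/(1+0.017452) = 1.96569
ρ_SOR = ω* − 1 ≈ 0.96569.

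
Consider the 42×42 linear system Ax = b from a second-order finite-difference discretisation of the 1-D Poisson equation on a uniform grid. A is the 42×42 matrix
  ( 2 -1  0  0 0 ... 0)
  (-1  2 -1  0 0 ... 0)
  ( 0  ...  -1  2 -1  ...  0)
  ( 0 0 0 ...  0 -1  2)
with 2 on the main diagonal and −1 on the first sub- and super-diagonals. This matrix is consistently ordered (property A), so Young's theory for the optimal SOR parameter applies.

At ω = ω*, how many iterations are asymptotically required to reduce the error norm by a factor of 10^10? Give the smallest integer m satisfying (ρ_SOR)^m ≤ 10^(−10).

m = 158

B_J for the 42×42 system has eigenvalues cos(kπ/43); ρ_J = cos(π/43) = 0.9973323.
root = sin(π/43) = 0.0729953  (since 1−cos² = sin²).
ω* = 2/(1+0.0729953) = 1.8639411
[ρ_SOR] ω* − 1 = 0.8639411.
(0.8639411)^m ≤ 10^{−10}  ⇒  m·ln(0.8639411) ≤ −10·ln10  ⇒  m ≥ 157.441  ⇒  m = 158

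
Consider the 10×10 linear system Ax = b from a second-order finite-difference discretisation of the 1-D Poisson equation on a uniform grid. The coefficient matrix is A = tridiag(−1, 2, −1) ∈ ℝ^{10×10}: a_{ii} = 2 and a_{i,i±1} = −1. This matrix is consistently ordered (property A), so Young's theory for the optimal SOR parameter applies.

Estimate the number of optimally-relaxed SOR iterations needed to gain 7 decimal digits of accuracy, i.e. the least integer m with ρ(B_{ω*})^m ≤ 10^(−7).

m = 28

With n=10, ρ(Jacobi) = cos(π/11) = 0.9594930.
√(1−ρ_J²) = |sin(π/11)| = 0.2817326
Then 2/(1+√(1−ρ_J²)) = 2/(1+0.2817326); ω* = 2/1.2817326 = 1.5603879.
At ω = 1.5603879 every |λ(B_ω)| = ω−1, so ρ_SOR = 0.5603879.
7·ln10 = 16.1181; −ln(0.5603879) = 0.579126; m = ⌈16.1181/0.579126⌉ = ⌈27.832⌉ = 28.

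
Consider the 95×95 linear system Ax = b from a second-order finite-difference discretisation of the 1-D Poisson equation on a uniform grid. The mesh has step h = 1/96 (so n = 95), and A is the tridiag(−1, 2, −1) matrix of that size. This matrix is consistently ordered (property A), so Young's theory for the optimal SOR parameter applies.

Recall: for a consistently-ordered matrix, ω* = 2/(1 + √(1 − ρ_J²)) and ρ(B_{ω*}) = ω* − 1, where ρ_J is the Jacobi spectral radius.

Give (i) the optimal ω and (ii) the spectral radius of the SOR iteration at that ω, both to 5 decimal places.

ω* = 1.93664, ρ_SOR = 0.93664

spectrum of D⁻¹(L+U) = {cos(kπ/96) : 1≤k≤95}; ρ_J = cos(π/96) = 0.99946.
root = sin(π/96) = 0.032719  (since 1−cos² = sin²).
Young: ω* = 2/(1+√(1−ρ_J²)) = 2/(1+0.032719) = 2/1.032719 = 1.93664.
At ω = 1.93664 every |λ(B_ω)| = ω−1, so ρ_SOR = 0.93664.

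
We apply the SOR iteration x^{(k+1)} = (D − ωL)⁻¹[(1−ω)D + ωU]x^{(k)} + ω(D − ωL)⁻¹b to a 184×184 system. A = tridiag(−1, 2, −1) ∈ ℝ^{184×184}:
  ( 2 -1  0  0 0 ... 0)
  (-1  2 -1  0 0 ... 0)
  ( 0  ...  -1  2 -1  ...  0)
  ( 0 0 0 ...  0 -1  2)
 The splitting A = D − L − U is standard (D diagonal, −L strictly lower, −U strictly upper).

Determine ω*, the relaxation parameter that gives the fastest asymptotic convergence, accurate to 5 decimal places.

ω* = 1.96661

ρ_J = max_k |cos(kπ/185)| = cos(π/185) = 0.99986
root = sin(π/185) = 0.016981  (since 1−cos² = sin²).
Then 2/(1+√(1−ρ_J²)) = 2/(1+0.016981); ω* = 2/1.016981 = 1.96661.
and ρ(B_{ω*}) = 1.96661 − 1 = 0.96661.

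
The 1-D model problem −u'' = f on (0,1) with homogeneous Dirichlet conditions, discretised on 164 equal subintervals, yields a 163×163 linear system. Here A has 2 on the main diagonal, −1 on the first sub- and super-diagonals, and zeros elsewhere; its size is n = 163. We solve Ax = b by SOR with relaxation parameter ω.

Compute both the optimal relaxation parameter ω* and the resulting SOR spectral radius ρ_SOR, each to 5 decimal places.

ω* = 1.96241, ρ_SOR = 0.96241

B_J for the 163×163 system has eigenvalues cos(kπ/164); ρ_J = cos(π/164) = 0.99982.
√(1−ρ_J²) = |sin(π/164)| = 0.019155
ω* = 2/(1+0.019155) = 1.96241
ρ_SOR = ω* − 1 = 1.96241 − 1 = 0.96241.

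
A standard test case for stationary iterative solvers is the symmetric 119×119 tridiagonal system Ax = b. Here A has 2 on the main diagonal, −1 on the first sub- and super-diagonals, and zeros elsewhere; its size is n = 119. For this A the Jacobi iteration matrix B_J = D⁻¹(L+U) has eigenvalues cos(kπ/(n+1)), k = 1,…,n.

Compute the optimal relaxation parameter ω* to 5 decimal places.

ω* = 1.94898

ρ_J = max_k |cos(kπ/120)| = cos(π/120) = 0.99966
1 − cos²(π/120) = sin²(π/120) ⇒ √(1−ρ_J²) = sin(π/120) = 0.026177.
[ω*] 2 ÷ (1 + 0.026177) = 2 ÷ 1.026177 = 1.94898.
ρ_SOR = ω* − 1 = 1.94898 − 1 = 0.94898.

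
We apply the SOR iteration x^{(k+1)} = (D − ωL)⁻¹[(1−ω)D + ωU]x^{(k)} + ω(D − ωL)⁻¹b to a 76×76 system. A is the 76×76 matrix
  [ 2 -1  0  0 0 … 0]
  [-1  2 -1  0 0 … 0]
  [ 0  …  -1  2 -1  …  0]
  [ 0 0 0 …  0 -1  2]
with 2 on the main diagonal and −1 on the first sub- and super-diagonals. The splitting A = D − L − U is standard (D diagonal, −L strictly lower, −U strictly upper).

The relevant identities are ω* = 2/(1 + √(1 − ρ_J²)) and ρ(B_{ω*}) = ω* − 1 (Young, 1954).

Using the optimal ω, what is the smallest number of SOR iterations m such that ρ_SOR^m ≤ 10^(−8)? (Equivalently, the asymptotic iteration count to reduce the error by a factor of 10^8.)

½·tridiag(1,0,1) at n=76: λ_k = cos(kπ/77); max |λ| at k=1 ⇒ ρ_J = cos(π/77) ≈ 0.9991678.
1 − cos²(π/77) = sin²(π/77) ⇒ √(1−ρ_J²) = sin(π/77) = 0.0407886.
[ω*] 2 ÷ (1 + 0.0407886) = 2 ÷ 1.0407886 = 1.9216198.
[ρ_SOR] ω* − 1 = 0.9216198.
(0.9216198)^m ≤ 10^{−8}  ⇒  m·ln(0.9216198) ≤ −8·ln10  ⇒  m ≥ 225.682  ⇒  m = 226

m = 226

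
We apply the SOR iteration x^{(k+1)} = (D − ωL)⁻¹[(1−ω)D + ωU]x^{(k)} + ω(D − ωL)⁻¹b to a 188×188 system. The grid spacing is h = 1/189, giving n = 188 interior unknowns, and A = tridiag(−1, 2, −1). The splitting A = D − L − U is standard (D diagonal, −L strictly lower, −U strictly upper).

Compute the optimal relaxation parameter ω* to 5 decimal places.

ω* = 1.96730

B_J for the 188×188 system has eigenvalues cos(kπ/189); ρ_J = cos(π/189) = 0.99986.
√(1−ρ_J²) = |sin(π/189)| = 0.016621
[ω*] 2 ÷ (1 + 0.016621) = 2 ÷ 1.016621 = 1.96730.
[ρ_SOR] ω* − 1 = 0.96730.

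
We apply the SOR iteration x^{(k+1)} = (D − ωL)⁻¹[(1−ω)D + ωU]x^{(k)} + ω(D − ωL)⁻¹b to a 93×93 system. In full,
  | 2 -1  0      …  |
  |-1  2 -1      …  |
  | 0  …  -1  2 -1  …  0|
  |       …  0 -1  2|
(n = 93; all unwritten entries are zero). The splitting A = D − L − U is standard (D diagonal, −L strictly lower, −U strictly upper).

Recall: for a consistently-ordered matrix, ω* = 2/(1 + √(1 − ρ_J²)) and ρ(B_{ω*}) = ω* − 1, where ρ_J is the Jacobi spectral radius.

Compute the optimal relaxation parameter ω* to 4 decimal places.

With n=93, ρ(Jacobi) = cos(π/94) = 0.9994.
√(1−ρ_J²) = |sin(π/94)| = 0.03341
So ω* = 2/1.03341 = 1.9353 (Young).
and ρ(B_{ω*}) = 1.9353 − 1 = 0.9353.

ω* = 1.9353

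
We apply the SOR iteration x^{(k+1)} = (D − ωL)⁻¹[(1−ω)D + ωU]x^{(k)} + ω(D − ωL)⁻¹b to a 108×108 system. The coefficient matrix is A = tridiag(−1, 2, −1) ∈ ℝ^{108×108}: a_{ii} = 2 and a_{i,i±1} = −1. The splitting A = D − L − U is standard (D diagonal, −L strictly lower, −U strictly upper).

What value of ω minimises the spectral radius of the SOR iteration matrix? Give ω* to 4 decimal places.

B_J for the 108×108 system has eigenvalues cos(kπ/109); ρ_J = cos(π/109) = 0.9996.
√(1−ρ_J²) = |sin(π/109)| = 0.02882
ω* = 2/(1+0.02882) = 1.9440
ρ_SOR = ω* − 1 = 1.9440 − 1 = 0.9440.

ω* = 1.9440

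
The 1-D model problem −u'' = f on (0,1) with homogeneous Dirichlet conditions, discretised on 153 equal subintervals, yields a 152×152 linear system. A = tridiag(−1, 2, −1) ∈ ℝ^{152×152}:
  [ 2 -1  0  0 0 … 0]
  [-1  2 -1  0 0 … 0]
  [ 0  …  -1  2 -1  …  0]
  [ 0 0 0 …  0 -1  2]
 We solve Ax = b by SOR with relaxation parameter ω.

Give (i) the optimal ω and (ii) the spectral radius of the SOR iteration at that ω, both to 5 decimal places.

B_J for the 152×152 system has eigenvalues cos(kπ/153); ρ_J = cos(π/153) = 0.99979.
√(1−ρ_J²) = |sin(π/153)| = 0.020532
ω* = 2/(1 + 0.020532) = 2/1.020532 = 1.95976.
[ρ_SOR] ω* − 1 = 0.95976.

ω* = 1.95976, ρ_SOR = 0.95976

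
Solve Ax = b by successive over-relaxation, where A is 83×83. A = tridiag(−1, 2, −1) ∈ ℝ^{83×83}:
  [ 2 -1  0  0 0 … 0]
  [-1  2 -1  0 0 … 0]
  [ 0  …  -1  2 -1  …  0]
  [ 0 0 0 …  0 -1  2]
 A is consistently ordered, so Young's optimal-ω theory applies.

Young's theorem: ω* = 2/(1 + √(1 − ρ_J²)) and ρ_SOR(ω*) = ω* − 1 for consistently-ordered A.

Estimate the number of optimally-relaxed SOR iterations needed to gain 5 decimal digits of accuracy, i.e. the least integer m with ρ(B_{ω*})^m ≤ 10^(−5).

spectrum of D⁻¹(L+U) = {cos(kπ/84) : 1≤k≤83}; ρ_J = cos(π/84) = 0.9993007.
1 − cos²(π/84) = sin²(π/84) ⇒ √(1−ρ_J²) = sin(π/84) = 0.0373912.
[ω*] 2 ÷ (1 + 0.0373912) = 2 ÷ 1.0373912 = 1.9279130.
ρ_SOR = ω* − 1 = 1.9279130 − 1 = 0.9279130.
5·ln10 = 11.5129; −ln(0.9279130) = 0.0748173; m = ⌈11.5129/0.0748173⌉ = ⌈153.880⌉ = 154.

m = 154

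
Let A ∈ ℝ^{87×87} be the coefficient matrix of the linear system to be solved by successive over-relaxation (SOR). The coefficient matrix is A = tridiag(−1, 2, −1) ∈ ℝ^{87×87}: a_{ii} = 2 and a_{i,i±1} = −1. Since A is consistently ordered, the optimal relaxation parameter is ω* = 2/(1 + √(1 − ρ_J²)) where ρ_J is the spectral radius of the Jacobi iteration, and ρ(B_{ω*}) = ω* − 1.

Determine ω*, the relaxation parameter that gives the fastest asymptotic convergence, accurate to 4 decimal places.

ρ_J = max_k |cos(kπ/88)| = cos(π/88) = 0.9994
root = sin(π/88) = 0.03569  (since 1−cos² = sin²).
So ω* = 2/1.03569 = 1.9311 (Young).
ρ(B_{ω*}) = ω*−1 = 0.9311

ω* = 1.9311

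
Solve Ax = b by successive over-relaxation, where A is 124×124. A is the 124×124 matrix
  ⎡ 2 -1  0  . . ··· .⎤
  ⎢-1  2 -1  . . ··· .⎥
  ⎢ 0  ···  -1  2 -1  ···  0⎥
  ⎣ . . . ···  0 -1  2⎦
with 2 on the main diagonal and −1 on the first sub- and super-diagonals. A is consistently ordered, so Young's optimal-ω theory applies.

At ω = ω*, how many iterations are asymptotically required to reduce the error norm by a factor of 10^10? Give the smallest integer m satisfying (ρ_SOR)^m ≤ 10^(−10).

m = 459

[ρ_J] n=124: ρ(B_J) = cos(π/(n+1)) = cos(π/125) = 0.9996842.
√(1−ρ_J²) = |sin(π/125)| = 0.0251301
Then 2/(1+√(1−ρ_J²)) = 2/(1+0.0251301); ω* = 2/1.0251301 = 1.9509719.
and ρ(B_{ω*}) = 1.9509719 − 1 = 0.9509719.
ρ_SOR^m ≤ 10^(−10) ⇔ m ≥ 10·ln10/(−ln 0.9509719) = 23.0259/0.0502708 = 458.037; m = ⌈458.037⌉ = 459.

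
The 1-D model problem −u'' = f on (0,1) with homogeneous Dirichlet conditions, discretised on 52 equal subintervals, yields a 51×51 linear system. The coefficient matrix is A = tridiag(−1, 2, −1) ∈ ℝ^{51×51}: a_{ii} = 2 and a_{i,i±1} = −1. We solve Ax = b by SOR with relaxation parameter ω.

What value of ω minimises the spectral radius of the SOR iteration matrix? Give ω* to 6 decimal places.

ω* = 1.886119

[ρ_J] n=51: ρ(B_J) = cos(π/(n+1)) = cos(π/52) = 0.998176.
√(1−ρ_J²) = |sin(π/52)| = 0.0603785
Then 2/(1+√(1−ρ_J²)) = 2/(1+0.0603785); ω* = 2/1.0603785 = 1.886119.
ρ(B_{ω*}) = ω*−1 = 0.886119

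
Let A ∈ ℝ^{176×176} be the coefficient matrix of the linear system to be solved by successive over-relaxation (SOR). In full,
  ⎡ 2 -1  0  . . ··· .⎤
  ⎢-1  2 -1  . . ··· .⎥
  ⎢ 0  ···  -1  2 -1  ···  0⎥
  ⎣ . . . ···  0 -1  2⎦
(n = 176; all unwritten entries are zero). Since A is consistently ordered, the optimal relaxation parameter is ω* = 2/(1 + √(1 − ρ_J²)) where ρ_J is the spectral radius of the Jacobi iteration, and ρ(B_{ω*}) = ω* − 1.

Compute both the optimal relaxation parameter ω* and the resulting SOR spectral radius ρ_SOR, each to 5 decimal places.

ω* = 1.96512, ρ_SOR = 0.96512

½·tridiag(1,0,1) at n=176: λ_k = cos(kπ/177); max |λ| at k=1 ⇒ ρ_J = cos(π/177) ≈ 0.99984.
√(1 − cos²(π/177)) = sin(π/177) ≈ 0.017748.
Young: ω* = 2/(1+√(1−ρ_J²)) = 2/(1+0.017748) = 2/1.017748 = 1.96512.
[ρ_SOR] ω* − 1 = 0.96512.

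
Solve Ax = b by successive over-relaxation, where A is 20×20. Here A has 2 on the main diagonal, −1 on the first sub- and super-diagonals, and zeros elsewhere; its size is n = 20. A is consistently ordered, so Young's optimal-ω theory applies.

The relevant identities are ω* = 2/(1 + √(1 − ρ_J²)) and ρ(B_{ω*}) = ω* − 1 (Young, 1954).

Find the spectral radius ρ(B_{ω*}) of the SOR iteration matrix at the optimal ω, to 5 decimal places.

[ρ_J] n=20: ρ(B_J) = cos(π/(n+1)) = cos(π/21) = 0.98883.
1 − cos²(π/21) = sin²(π/21) ⇒ √(1−ρ_J²) = sin(π/21) = 0.149042.
ω* = 2/(1+0.149042) = 1.74058
ρ_SOR = ω* − 1 ≈ 0.74058.

ρ_SOR = 0.74058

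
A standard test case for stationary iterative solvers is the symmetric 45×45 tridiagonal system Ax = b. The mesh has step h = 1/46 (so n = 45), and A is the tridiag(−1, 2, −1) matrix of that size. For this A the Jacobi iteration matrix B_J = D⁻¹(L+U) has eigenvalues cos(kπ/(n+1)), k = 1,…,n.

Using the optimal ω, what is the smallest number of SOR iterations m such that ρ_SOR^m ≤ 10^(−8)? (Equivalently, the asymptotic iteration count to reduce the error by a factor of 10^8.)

With n=45, ρ(Jacobi) = cos(π/46) = 0.9976688.
1 − cos²(π/46) = sin²(π/46) ⇒ √(1−ρ_J²) = sin(π/46) = 0.0682424.
ω* = 2/(1+0.0682424) = 1.8722342
ρ_SOR = ω* − 1 ≈ 0.8722342.
Need (0.8722342)^m ≤ 10^(−8): m ≥ 8·ln10/|ln 0.8722342| = 18.4207/0.136697 = 134.756 ⇒ m = 135.

m = 135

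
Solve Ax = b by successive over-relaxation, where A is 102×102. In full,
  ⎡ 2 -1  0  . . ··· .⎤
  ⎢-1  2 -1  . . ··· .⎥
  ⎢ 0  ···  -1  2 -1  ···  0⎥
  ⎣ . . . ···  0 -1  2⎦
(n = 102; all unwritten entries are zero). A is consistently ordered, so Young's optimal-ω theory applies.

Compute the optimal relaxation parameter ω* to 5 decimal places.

n=102: λ(B_J) = 1 − λ(A)/2 = cos(kπ/103); k=1 gives ρ_J = 0.99953.
√(1−ρ_J²) = |sin(π/103)| = 0.030496
So ω* = 2/1.030496 = 1.94081 (Young).
ρ_SOR = ω* − 1 ≈ 0.94081.

ω* = 1.94081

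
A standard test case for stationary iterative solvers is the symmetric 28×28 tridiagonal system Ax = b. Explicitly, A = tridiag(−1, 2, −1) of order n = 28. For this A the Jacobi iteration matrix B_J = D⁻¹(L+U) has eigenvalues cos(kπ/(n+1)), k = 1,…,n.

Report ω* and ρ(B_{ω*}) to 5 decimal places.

ω* = 1.80486, ρ_SOR = 0.80486

[ρ_J] n=28: ρ(B_J) = cos(π/(n+1)) = cos(π/29) = 0.99414.
root = sin(π/29) = 0.108119  (since 1−cos² = sin²).
ω* = 2/(1+0.108119) = 1.80486
Hence ρ(B_{ω*}) = 1.80486 − 1 = 0.80486.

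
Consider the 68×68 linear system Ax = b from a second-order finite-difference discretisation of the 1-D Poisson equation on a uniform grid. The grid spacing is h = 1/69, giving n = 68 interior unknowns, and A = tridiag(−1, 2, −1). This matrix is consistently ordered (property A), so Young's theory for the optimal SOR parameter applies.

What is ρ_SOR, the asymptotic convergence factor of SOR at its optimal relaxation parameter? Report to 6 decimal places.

spectrum of D⁻¹(L+U) = {cos(kπ/69) : 1≤k≤68}; ρ_J = cos(π/69) = 0.998964.
√(1 − cos²(π/69)) = sin(π/69) ≈ 0.0455146.
ω* = 2/(1+0.0455146) = 1.912934
ρ_SOR = ω* − 1 = 1.912934 − 1 = 0.912934.

ρ_SOR = 0.912934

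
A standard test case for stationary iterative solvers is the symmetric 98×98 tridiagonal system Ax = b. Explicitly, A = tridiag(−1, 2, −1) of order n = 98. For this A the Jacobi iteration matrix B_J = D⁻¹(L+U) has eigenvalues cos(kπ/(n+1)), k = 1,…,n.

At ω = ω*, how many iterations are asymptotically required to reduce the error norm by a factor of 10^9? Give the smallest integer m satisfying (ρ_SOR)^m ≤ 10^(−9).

m = 327

With n=98, ρ(Jacobi) = cos(π/99) = 0.9994965.
√(1−ρ_J²) simplifies to sin(π/99) = 0.0317279.
ω* = 2 / (1 + 0.0317279) = 2 / 1.0317279 ≈ 1.9384956.
ρ(B_{ω*}) = ω*−1 = 0.9384956
Need (0.9384956)^m ≤ 10^(−9): m ≥ 9·ln10/|ln 0.9384956| = 20.7233/0.0634771 = 326.469 ⇒ m = 327.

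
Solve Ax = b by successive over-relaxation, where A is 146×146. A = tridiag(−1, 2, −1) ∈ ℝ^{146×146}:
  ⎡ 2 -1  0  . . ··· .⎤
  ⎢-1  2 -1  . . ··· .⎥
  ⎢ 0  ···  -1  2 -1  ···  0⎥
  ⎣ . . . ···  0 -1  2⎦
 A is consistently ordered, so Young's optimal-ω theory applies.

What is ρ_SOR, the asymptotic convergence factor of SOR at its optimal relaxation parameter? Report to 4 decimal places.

With n=146, ρ(Jacobi) = cos(π/147) = 0.9998.
√(1−ρ_J²) simplifies to sin(π/147) = 0.02137.
ω* = 2/(1 + 0.02137) = 2/1.02137 = 1.9582.
and ρ(B_{ω*}) = 1.9582 − 1 = 0.9582.

ρ_SOR = 0.9582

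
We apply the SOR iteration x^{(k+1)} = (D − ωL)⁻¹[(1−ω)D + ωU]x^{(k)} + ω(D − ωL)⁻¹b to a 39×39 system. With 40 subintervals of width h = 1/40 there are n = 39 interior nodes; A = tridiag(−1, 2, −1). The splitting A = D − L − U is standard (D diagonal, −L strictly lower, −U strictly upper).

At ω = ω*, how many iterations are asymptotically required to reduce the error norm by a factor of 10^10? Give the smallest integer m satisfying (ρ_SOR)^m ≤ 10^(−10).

½·tridiag(1,0,1) at n=39: λ_k = cos(kπ/40); max |λ| at k=1 ⇒ ρ_J = cos(π/40) ≈ 0.9969173.
root = sin(π/40) = 0.0784591  (since 1−cos² = sin²).
[ω*] 2 ÷ (1 + 0.0784591) = 2 ÷ 1.0784591 = 1.8544978.
ρ(B_{ω*}) = ω*−1 = 0.8544978
10·ln10 = 23.0259; −ln(0.8544978) = 0.157241; m = ⌈23.0259/0.157241⌉ = ⌈146.437⌉ = 147.

m = 147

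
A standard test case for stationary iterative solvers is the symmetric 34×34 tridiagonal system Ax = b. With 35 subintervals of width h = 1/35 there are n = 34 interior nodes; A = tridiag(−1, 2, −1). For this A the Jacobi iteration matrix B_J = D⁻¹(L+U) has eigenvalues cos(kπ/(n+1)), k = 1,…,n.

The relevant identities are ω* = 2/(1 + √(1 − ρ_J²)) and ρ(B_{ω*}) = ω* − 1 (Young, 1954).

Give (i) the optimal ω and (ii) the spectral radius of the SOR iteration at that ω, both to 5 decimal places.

With n=34, ρ(Jacobi) = cos(π/35) = 0.99597.
root = sin(π/35) = 0.089639  (since 1−cos² = sin²).
So ω* = 2/1.089639 = 1.83547 (Young).
ρ(B_{ω*}) = ω*−1 = 0.83547

ω* = 1.83547, ρ_SOR = 0.83547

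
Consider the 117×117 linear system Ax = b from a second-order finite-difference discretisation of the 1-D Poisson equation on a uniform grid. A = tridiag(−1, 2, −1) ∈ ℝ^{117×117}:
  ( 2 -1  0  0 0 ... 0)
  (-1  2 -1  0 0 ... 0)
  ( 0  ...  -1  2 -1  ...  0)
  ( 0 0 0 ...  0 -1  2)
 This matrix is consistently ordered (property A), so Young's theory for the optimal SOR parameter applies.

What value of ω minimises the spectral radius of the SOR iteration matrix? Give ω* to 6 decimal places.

ω* = 1.948140

spectrum of D⁻¹(L+U) = {cos(kπ/118) : 1≤k≤117}; ρ_J = cos(π/118) = 0.999646.
√(1−ρ_J²) simplifies to sin(π/118) = 0.0266205.
So ω* = 2/1.0266205 = 1.948140 (Young).
Hence ρ(B_{ω*}) = 1.948140 − 1 = 0.948140.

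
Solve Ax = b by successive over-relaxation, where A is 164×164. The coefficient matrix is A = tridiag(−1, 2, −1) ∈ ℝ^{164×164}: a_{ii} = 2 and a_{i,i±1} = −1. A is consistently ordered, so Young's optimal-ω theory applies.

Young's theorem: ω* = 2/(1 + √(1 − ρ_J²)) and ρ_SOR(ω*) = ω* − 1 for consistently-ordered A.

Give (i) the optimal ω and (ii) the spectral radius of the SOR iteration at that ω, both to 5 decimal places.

ω* = 1.96263, ρ_SOR = 0.96263

With n=164, ρ(Jacobi) = cos(π/165) = 0.99982.
1 − cos²(π/165) = sin²(π/165) ⇒ √(1−ρ_J²) = sin(π/165) = 0.019039.
[ω*] 2 ÷ (1 + 0.019039) = 2 ÷ 1.019039 = 1.96263.
ρ(B_{ω*}) = ω*−1 = 0.96263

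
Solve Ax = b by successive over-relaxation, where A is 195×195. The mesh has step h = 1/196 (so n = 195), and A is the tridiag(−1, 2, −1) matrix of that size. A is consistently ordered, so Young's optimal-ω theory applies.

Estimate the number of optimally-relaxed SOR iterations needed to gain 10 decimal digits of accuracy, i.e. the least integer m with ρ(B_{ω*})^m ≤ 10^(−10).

m = 719

B_J for the 195×195 system has eigenvalues cos(kπ/196); ρ_J = cos(π/196) = 0.9998715.
√(1−ρ_J²) = |sin(π/196)| = 0.0160278
Young: ω* = 2/(1+√(1−ρ_J²)) = 2/(1+0.0160278) = 2/1.0160278 = 1.9684501.
ρ_SOR = ω* − 1 ≈ 0.9684501.
m ≥ 10·ln10 / (−ln 0.9684501) = 718.251; smallest integer m = 719.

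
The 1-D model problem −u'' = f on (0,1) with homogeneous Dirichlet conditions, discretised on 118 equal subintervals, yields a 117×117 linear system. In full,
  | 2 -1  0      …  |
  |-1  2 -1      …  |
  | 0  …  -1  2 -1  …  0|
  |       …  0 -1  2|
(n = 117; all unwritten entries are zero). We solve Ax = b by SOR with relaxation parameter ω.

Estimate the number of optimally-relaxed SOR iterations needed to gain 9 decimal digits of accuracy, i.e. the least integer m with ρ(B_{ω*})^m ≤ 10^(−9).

m = 390

n=117: λ(B_J) = 1 − λ(A)/2 = cos(kπ/118); k=1 gives ρ_J = 0.9996456.
√(1−ρ_J²) = |sin(π/118)| = 0.0266205
Young: ω* = 2/(1+√(1−ρ_J²)) = 2/(1+0.0266205) = 2/1.0266205 = 1.9481396.
[ρ_SOR] ω* − 1 = 0.9481396.
ρ_SOR^m ≤ 10^(−9) ⇔ m ≥ 9·ln10/(−ln 0.9481396) = 20.7233/0.0532535 = 389.144; m = ⌈389.144⌉ = 390.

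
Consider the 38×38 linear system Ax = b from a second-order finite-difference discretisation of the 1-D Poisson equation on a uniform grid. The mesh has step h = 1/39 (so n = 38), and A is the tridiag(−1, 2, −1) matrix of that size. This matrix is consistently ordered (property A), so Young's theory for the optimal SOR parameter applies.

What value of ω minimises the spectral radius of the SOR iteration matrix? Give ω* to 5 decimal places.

ω* = 1.85105

ρ_J = max_k |cos(kπ/39)| = cos(π/39) = 0.99676
root = sin(π/39) = 0.080467  (since 1−cos² = sin²).
ω* = 2/(1+0.080467) = 1.85105
ρ_SOR = ω* − 1 ≈ 0.85105.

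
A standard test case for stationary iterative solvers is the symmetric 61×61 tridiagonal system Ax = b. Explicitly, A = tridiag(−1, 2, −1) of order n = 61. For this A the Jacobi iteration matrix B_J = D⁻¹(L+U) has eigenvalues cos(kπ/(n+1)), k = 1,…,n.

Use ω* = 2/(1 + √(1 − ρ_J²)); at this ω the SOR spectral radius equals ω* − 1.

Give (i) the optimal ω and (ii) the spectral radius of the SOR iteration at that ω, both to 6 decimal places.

ω* = 1.903585, ρ_SOR = 0.903585

spectrum of D⁻¹(L+U) = {cos(kπ/62) : 1≤k≤61}; ρ_J = cos(π/62) = 0.998717.
√(1 − cos²(π/62)) = sin(π/62) ≈ 0.0506492.
Young: ω* = 2/(1+√(1−ρ_J²)) = 2/(1+0.0506492) = 2/1.0506492 = 1.903585.
Hence ρ(B_{ω*}) = 1.903585 − 1 = 0.903585.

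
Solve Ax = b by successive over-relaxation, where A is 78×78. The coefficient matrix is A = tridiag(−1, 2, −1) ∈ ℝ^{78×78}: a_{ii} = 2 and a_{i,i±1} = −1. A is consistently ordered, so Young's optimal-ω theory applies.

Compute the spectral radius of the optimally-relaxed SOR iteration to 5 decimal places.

ρ_SOR = 0.92353

ρ_J = max_k |cos(kπ/79)| = cos(π/79) = 0.99921
√(1−ρ_J²) = |sin(π/79)| = 0.039757
So ω* = 2/1.039757 = 1.92353 (Young).
[ρ_SOR] ω* − 1 = 0.92353.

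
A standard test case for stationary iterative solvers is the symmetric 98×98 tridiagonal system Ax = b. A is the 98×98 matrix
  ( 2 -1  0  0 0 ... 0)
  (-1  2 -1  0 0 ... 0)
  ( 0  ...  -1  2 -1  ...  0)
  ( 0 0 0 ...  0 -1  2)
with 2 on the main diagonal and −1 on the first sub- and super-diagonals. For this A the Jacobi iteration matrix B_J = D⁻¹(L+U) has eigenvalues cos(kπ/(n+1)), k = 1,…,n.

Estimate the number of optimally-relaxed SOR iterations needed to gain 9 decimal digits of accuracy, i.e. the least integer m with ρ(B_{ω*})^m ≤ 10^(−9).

With n=98, ρ(Jacobi) = cos(π/99) = 0.9994965.
√(1−ρ_J²) simplifies to sin(π/99) = 0.0317279.
Then 2/(1+√(1−ρ_J²)) = 2/(1+0.0317279); ω* = 2/1.0317279 = 1.9384956.
[ρ_SOR] ω* − 1 = 0.9384956.
m ≥ 9·ln10 / (−ln 0.9384956) = 326.469; smallest integer m = 327.

m = 327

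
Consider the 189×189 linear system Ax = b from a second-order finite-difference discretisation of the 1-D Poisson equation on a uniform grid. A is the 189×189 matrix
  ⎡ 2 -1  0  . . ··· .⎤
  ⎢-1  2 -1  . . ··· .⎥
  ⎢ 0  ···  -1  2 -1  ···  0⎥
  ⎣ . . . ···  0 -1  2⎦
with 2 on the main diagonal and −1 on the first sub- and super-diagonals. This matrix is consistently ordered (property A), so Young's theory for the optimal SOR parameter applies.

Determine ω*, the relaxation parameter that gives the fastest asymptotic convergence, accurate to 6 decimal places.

ω* = 1.967470

n=189: λ(B_J) = 1 − λ(A)/2 = cos(kπ/190); k=1 gives ρ_J = 0.999863.
√(1−ρ_J²) = |sin(π/190)| = 0.0165339
ω* = 2/(1 + 0.0165339) = 2/1.0165339 = 1.967470.
[ρ_SOR] ω* − 1 = 0.967470.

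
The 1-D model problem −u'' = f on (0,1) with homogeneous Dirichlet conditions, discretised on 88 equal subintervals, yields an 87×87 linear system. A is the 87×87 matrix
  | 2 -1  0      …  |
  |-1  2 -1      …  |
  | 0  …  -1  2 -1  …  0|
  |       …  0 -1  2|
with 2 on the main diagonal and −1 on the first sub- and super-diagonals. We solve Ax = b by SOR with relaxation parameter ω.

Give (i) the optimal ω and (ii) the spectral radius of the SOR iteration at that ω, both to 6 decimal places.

ω* = 1.931075, ρ_SOR = 0.931075

B_J for the 87×87 system has eigenvalues cos(kπ/88); ρ_J = cos(π/88) = 0.999363.
√(1 − cos²(π/88)) = sin(π/88) ≈ 0.0356923.
Then 2/(1+√(1−ρ_J²)) = 2/(1+0.0356923); ω* = 2/1.0356923 = 1.931075.
ρ_SOR = ω* − 1 = 1.931075 − 1 = 0.931075.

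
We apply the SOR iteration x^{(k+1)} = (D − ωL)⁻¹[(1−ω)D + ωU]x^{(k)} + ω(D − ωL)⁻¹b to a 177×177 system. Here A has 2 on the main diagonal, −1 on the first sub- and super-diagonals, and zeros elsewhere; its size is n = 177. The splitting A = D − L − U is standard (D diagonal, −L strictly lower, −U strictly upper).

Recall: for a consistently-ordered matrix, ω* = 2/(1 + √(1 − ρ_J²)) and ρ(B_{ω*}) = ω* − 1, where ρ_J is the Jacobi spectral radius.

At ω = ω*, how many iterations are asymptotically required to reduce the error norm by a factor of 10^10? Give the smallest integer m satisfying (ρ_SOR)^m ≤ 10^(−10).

m = 653

½·tridiag(1,0,1) at n=177: λ_k = cos(kπ/178); max |λ| at k=1 ⇒ ρ_J = cos(π/178) ≈ 0.9998443.
1 − cos²(π/178) = sin²(π/178) ⇒ √(1−ρ_J²) = sin(π/178) = 0.0176485.
Young: ω* = 2/(1+√(1−ρ_J²)) = 2/(1+0.0176485) = 2/1.0176485 = 1.9653151.
ρ_SOR = ω* − 1 ≈ 0.9653151.
ρ_SOR^m ≤ 10^(−10) ⇔ m ≥ 10·ln10/(−ln 0.9653151) = 23.0259/0.0353007 = 652.279; m = ⌈652.279⌉ = 653.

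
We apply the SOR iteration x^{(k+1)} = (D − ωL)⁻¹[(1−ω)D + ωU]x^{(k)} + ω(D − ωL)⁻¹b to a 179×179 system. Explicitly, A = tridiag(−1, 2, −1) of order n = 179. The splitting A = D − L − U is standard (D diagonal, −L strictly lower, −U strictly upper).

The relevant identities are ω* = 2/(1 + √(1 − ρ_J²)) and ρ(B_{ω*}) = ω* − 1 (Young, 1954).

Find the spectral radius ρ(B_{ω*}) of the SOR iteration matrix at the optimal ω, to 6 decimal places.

ρ_SOR = 0.965694

½·tridiag(1,0,1) at n=179: λ_k = cos(kπ/180); max |λ| at k=1 ⇒ ρ_J = cos(π/180) ≈ 0.999848.
root = sin(π/180) = 0.0174524  (since 1−cos² = sin²).
ω* = 2 / (1 + 0.0174524) = 2 / 1.0174524 ≈ 1.965694.
Hence ρ(B_{ω*}) = 1.965694 − 1 = 0.965694.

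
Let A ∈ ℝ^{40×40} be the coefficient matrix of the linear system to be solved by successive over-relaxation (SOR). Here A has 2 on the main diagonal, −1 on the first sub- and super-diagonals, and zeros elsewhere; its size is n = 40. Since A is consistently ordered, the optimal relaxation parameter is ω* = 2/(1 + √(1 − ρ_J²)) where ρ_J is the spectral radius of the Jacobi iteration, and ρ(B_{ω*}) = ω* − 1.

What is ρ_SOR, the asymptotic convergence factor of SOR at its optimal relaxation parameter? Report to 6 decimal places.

ρ_SOR = 0.857788

ρ_J = max_k |cos(kπ/41)| = cos(π/41) = 0.997066
√(1−ρ_J²) simplifies to sin(π/41) = 0.0765493.
ω* = 2/(1 + 0.0765493) = 2/1.0765493 = 1.857788.
and ρ(B_{ω*}) = 1.857788 − 1 = 0.857788.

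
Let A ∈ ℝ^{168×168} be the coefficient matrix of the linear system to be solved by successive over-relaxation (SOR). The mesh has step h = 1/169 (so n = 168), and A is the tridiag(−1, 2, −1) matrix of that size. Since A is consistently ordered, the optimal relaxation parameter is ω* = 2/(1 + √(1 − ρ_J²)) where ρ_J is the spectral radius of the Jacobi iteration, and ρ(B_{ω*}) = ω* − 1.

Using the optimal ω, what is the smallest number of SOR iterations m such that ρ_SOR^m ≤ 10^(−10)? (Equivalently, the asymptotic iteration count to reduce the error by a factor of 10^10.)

B_J for the 168×168 system has eigenvalues cos(kπ/169); ρ_J = cos(π/169) = 0.9998272.
√(1 − cos²(π/169)) = sin(π/169) ≈ 0.0185882.
So ω* = 2/1.0185882 = 1.9635020 (Young).
Hence ρ(B_{ω*}) = 1.9635020 − 1 = 0.9635020.
m ≥ 10·ln10 / (−ln 0.9635020) = 619.297; smallest integer m = 620.

m = 620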